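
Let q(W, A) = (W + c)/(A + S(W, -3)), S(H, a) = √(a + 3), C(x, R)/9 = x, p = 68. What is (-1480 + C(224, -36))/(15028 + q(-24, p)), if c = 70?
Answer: 18224/510975 ≈ 0.035665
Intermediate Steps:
C(x, R) = 9*x
S(H, a) = √(3 + a)
q(W, A) = (70 + W)/A (q(W, A) = (W + 70)/(A + √(3 - 3)) = (70 + W)/(A + √0) = (70 + W)/(A + 0) = (70 + W)/A)
(-1480 + C(224, -36))/(15028 + q(-24, p)) = (-1480 + 9*224)/(15028 + (70 - 24)/68) = (-1480 + 2016)/(15028 + (1/68)*46) = 536/(15028 + 23/34) = 536/(510975/34) = 536*(34/510975) = 18224/510975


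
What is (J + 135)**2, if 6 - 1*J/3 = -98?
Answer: 199809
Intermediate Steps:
J = 312 (J = 18 - 3*(-98) = 18 + 294 = 312)
(J + 135)**2 = (312 + 135)**2 = 447**2 = 199809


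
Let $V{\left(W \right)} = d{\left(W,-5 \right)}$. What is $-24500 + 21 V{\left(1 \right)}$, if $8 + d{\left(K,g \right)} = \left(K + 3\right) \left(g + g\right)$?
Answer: $-25508$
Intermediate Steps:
$d{\left(K,g \right)} = -8 + 2 g \left(3 + K\right)$ ($d{\left(K,g \right)} = -8 + \left(K + 3\right) \left(g + g\right) = -8 + \left(3 + K\right) 2 g = -8 + 2 g \left(3 + K\right)$)
$V{\left(W \right)} = -38 - 10 W$ ($V{\left(W \right)} = -8 + 6 \left(-5\right) + 2 W \left(-5\right) = -8 - 30 - 10 W = -38 - 10 W$)
$-24500 + 21 V{\left(1 \right)} = -24500 + 21 \left(-38 - 10\right) = -24500 + 21 \left(-48\right) = -24500 - 1008 = -25508$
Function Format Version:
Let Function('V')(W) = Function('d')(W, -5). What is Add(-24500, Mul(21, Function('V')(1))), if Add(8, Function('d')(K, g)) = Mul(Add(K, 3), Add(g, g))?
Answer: -25508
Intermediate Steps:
Function('d')(K, g) = Add(-8, Mul(2, g, Add(3, K))) (Function('d')(K, g) = Add(-8, Mul(Add(K, 3), Add(g, g))) = Add(-8, Mul(Add(3, K), Mul(2, g))) = Add(-8, Mul(2, g, Add(3, K))))
Function('V')(W) = Add(-38, Mul(-10, W)) (Function('V')(W) = Add(-8, Mul(6, -5), Mul(2, W, -5)) = Add(-8, -30, Mul(-10, W)) = Add(-38, Mul(-10, W)))
Add(-24500, Mul(21, Function('V')(1))) = Add(-24500, Mul(21, Add(-38, Mul(-10, 1)))) = Add(-24500, Mul(21, Add(-38, -10))) = Add(-24500, Mul(21, -48)) = Add(-24500, -1008) = -25508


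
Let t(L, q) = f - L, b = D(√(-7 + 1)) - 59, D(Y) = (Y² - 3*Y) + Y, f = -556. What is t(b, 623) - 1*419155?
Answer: -419646 + 2*I*√6 ≈ -4.1965e+5 + 4.899*I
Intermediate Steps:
D(Y) = Y² - 2*Y
b = -59 + I*√6*(-2 + I*√6) (b = √(-7 + 1)*(-2 + √(-7 + 1)) - 59 = √(-6)*(-2 + √(-6)) - 59 = (I*√6)*(-2 + I*√6) - 59 = I*√6*(-2 + I*√6) - 59 = -59 + I*√6*(-2 + I*√6) ≈ -65.0 - 4.899*I)
t(L, q) = -556 - L
t(b, 623) - 1*419155 = (-556 - (-65 - 2*I*√6)) - 1*419155 = (-556 + (65 + 2*I*√6)) - 419155 = (-491 + 2*I*√6) - 419155 = -419646 + 2*I*√6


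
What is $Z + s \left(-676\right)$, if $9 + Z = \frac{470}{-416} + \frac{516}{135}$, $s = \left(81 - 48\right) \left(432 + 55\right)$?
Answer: $- \frac{101687061599}{9360} \approx -1.0864 \cdot 10^{7}$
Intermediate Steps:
$s = 16071$ ($s = 33 \cdot 487 = 16071$)
$Z = - \frac{59039}{9360}$ ($Z = -9 + \left(\frac{470}{-416} + \frac{516}{135}\right) = -9 + \left(470 \left(- \frac{1}{416}\right) + 516 \cdot \frac{1}{135}\right) = -9 + \left(- \frac{235}{208} + \frac{172}{45}\right) = -9 + \frac{25201}{9360} = - \frac{59039}{9360} \approx -6.3076$)
$Z + s \left(-676\right) = - \frac{59039}{9360} + 16071 \left(-676\right) = - \frac{59039}{9360} - 10863996 = - \frac{101687061599}{9360}$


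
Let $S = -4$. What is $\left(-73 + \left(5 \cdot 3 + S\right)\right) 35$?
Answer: $-2170$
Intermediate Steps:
$\left(-73 + \left(5 \cdot 3 + S\right)\right) 35 = \left(-73 + \left(5 \cdot 3 - 4\right)\right) 35 = \left(-73 + \left(15 - 4\right)\right) 35 = \left(-73 + 11\right) 35 = \left(-62\right) 35 = -2170$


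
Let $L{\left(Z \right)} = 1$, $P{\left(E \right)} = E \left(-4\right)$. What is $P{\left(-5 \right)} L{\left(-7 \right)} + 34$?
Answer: $54$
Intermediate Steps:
$P{\left(E \right)} = - 4 E$
$P{\left(-5 \right)} L{\left(-7 \right)} + 34 = \left(-4\right) \left(-5\right) 1 + 34 = 20 \cdot 1 + 34 = 20 + 34 = 54$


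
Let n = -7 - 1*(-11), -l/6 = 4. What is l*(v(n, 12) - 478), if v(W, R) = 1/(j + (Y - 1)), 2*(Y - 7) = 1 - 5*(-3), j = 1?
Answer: 57352/5 ≈ 11470.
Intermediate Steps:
l = -24 (l = -6*4 = -24)
n = 4 (n = -7 + 11 = 4)
Y = 15 (Y = 7 + (1 - 5*(-3))/2 = 7 + (1 + 15)/2 = 7 + (½)*16 = 7 + 8 = 15)
v(W, R) = 1/15 (v(W, R) = 1/(1 + (15 - 1)) = 1/(1 + 14) = 1/15)
l*(v(n, 12) - 478) = -24*(1/15 - 478) = -24*(-7169/15) = 57352/5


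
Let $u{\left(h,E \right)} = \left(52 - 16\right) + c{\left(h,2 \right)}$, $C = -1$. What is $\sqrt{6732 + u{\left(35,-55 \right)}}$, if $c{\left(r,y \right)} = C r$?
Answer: $\sqrt{6733} \approx 82.055$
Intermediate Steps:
$c{\left(r,y \right)} = - r$
$u{\left(h,E \right)} = 36 - h$ ($u{\left(h,E \right)} = \left(52 - 16\right) - h = 36 - h$)
$\sqrt{6732 + u{\left(35,-55 \right)}} = \sqrt{6732 + \left(36 - 35\right)} = \sqrt{6732 + 1} = \sqrt{6733}$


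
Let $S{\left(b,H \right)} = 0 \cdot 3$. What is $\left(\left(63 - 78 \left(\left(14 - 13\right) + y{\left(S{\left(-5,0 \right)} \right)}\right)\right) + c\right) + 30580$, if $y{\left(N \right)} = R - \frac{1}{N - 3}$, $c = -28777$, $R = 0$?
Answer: $1762$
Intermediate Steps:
$S{\left(b,H \right)} = 0$
$y{\left(N \right)} = - \frac{1}{-3 + N}$ ($y{\left(N \right)} = 0 - \frac{1}{N - 3} = 0 - \frac{1}{-3 + N} = - \frac{1}{-3 + N}$)
$\left(\left(63 - 78 \left(\left(14 - 13\right) + y{\left(S{\left(-5,0 \right)} \right)}\right)\right) + c\right) + 30580 = \left(\left(63 - 78 \left(\left(14 - 13\right) - \frac{1}{-3 + 0}\right)\right) - 28777\right) + 30580 = \left(\left(63 - 78 \left(1 - \frac{1}{-3}\right)\right) - 28777\right) + 30580 = \left(\left(63 - 78 \left(1 - - \frac{1}{3}\right)\right) - 28777\right) + 30580 = \left(\left(63 - 78 \left(1 + \frac{1}{3}\right)\right) - 28777\right) + 30580 = \left(\left(63 - 104\right) - 28777\right) + 30580 = \left(-41 - 28777\right) + 30580 = -28818 + 30580 = 1762$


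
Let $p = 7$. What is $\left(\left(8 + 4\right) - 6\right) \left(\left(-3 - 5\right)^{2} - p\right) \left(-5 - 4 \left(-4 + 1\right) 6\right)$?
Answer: $22914$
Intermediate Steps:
$\left(\left(8 + 4\right) - 6\right) \left(\left(-3 - 5\right)^{2} - p\right) \left(-5 - 4 \left(-4 + 1\right) 6\right) = \left(\left(8 + 4\right) - 6\right) \left(\left(-3 - 5\right)^{2} - 7\right) \left(-5 - 4 \left(-4 + 1\right) 6\right) = \left(12 - 6\right) \left(\left(-8\right)^{2} - 7\right) \left(-5 - 4 \left(\left(-3\right) 6\right)\right) = 6 \left(64 - 7\right) \left(-5 - -72\right) = 6 \cdot 57 \left(-5 + 72\right) = 342 \cdot 67 = 22914$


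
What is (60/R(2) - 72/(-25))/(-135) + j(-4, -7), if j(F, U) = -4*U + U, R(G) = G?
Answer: 23351/1125 ≈ 20.756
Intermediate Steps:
j(F, U) = -3*U
(60/R(2) - 72/(-25))/(-135) + j(-4, -7) = (60/2 - 72/(-25))/(-135) - 3*(-7) = (60*(½) - 72*(-1/25))*(-1/135) + 21 = (30 + 72/25)*(-1/135) + 21 = (822/25)*(-1/135) + 21 = -274/1125 + 21 = 23351/1125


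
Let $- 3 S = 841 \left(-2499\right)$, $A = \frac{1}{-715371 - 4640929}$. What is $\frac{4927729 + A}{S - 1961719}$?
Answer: $- \frac{26394394842699}{6755183445800} \approx -3.9073$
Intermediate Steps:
$A = - \frac{1}{5356300}$ ($A = \frac{1}{-5356300} = - \frac{1}{5356300} \approx -1.867 \cdot 10^{-7}$)
$S = 700553$ ($S = - \frac{841 \left(-2499\right)}{3} = \left(- \frac{1}{3}\right) \left(-2101659\right) = 700553$)
$\frac{4927729 + A}{S - 1961719} = \frac{4927729 - \frac{1}{5356300}}{700553 - 1961719} = \frac{26394394842699}{5356300 \left(-1261166\right)} = \frac{26394394842699}{5356300} \left(- \frac{1}{1261166}\right) = - \frac{26394394842699}{6755183445800}$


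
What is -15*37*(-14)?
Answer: 7770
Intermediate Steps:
-15*37*(-14) = -555*(-14) = 7770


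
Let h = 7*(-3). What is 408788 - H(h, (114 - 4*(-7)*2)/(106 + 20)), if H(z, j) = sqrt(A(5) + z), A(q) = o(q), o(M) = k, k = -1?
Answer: 408788 - I*sqrt(22) ≈ 4.0879e+5 - 4.6904*I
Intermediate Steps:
o(M) = -1
A(q) = -1
h = -21
H(z, j) = sqrt(-1 + z)
408788 - H(h, (114 - 4*(-7)*2)/(106 + 20)) = 408788 - sqrt(-1 - 21) = 408788 - sqrt(-22) = 408788 - I*sqrt(22)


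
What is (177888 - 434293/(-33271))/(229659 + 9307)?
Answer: 5918945941/7950637786 ≈ 0.74446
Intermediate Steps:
(177888 - 434293/(-33271))/(229659 + 9307) = (177888 - 434293*(-1/33271))/238966 = (177888 + 434293/33271)*(1/238966) = (5918945941/33271)*(1/238966) = 5918945941/7950637786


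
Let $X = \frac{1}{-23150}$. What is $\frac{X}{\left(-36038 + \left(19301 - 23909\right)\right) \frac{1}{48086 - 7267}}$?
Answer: $\frac{40819}{940954900} \approx 4.338 \cdot 10^{-5}$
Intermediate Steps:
$X = - \frac{1}{23150} \approx -4.3197 \cdot 10^{-5}$
$\frac{X}{\left(-36038 + \left(19301 - 23909\right)\right) \frac{1}{48086 - 7267}} = - \frac{1}{23150 \frac{-36038 + \left(19301 - 23909\right)}{48086 - 7267}} = - \frac{1}{23150 \frac{-36038 - 4608}{40819}} = - \frac{1}{23150 \left(\left(-40646\right) \frac{1}{40819}\right)} = - \frac{1}{23150 \left(- \frac{40646}{40819}\right)} = \left(- \frac{1}{23150}\right) \left(- \frac{40819}{40646}\right) = \frac{40819}{940954900}$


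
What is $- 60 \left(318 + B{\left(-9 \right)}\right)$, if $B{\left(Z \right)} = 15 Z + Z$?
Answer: $-10440$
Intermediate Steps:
$B{\left(Z \right)} = 16 Z$
$- 60 \left(318 + B{\left(-9 \right)}\right) = - 60 \left(318 + 16 \left(-9\right)\right) = - 60 \left(318 - 144\right) = \left(-60\right) 174 = -10440$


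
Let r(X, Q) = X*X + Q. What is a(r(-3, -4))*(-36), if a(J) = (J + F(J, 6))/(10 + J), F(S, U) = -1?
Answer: -48/5 ≈ -9.6000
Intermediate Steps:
r(X, Q) = Q + X² (r(X, Q) = X² + Q = Q + X²)
a(J) = (-1 + J)/(10 + J) (a(J) = (J - 1)/(10 + J) = (-1 + J)/(10 + J))
a(r(-3, -4))*(-36) = ((-1 + (-4 + (-3)²))/(10 + (-4 + (-3)²)))*(-36) = ((-1 + (-4 + 9))/(10 + (-4 + 9)))*(-36) = ((-1 + 5)/(10 + 5))*(-36) = (4/15)*(-36) = -48/5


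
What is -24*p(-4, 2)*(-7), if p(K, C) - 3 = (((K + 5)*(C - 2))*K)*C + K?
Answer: -168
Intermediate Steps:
p(K, C) = 3 + K + C*K*(-2 + C)*(5 + K) (p(K, C) = 3 + ((((K + 5)*(C - 2))*K)*C + K) = 3 + ((((5 + K)*(-2 + C))*K)*C + K) = 3 + ((((-2 + C)*(5 + K))*K)*C + K) = 3 + ((K*(-2 + C)*(5 + K))*C + K) = 3 + (C*K*(-2 + C)*(5 + K) + K) = 3 + (K + C*K*(-2 + C)*(5 + K)) = 3 + K + C*K*(-2 + C)*(5 + K))
-24*p(-4, 2)*(-7) = -24*(3 - 4 + 2²*(-4)² - 10*2*(-4) - 2*2*(-4)² + 5*(-4)*2²)*(-7) = -24*(3 - 4 + 4*16 + 80 - 2*2*16 + 5*(-4)*4)*(-7) = -24*(3 - 4 + 64 + 80 - 64 - 80)*(-7) = -24*(-1)*(-7) = 24*(-7) = -168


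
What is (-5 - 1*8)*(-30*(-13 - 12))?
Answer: -9750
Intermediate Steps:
(-5 - 1*8)*(-30*(-13 - 12)) = (-5 - 8)*(-30*(-25)) = -13*750 = -9750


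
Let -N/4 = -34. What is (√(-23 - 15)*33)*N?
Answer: 4488*I*√38 ≈ 27666.0*I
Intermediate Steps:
N = 136 (N = -4*(-34) = 136)
(√(-23 - 15)*33)*N = (√(-23 - 15)*33)*136 = (√(-38)*33)*136 = ((I*√38)*33)*136 = (33*I*√38)*136 = 4488*I*√38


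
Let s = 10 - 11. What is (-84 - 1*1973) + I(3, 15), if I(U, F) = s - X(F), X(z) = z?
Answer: -2073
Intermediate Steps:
s = -1
I(U, F) = -1 - F
(-84 - 1*1973) + I(3, 15) = (-84 - 1*1973) + (-1 - 1*15) = (-84 - 1973) + (-1 - 15) = -2057 - 16 = -2073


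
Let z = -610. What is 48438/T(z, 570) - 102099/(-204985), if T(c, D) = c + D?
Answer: -992497947/819940 ≈ -1210.5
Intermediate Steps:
T(c, D) = D + c
48438/T(z, 570) - 102099/(-204985) = 48438/(570 - 610) - 102099/(-204985) = 48438/(-40) - 102099*(-1/204985) = 48438*(-1/40) + 102099/204985 = -24219/20 + 102099/204985 = -992497947/819940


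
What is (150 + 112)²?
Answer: 68644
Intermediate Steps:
(150 + 112)² = 262² = 68644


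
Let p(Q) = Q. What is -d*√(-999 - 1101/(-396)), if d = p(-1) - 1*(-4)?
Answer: -I*√4339533/22 ≈ -94.689*I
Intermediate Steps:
d = 3 (d = -1 - 1*(-4) = -1 + 4 = 3)
-d*√(-999 - 1101/(-396)) = -3*√(-999 - 1101/(-396)) = -3*√(-999 - 1101*(-1/396)) = -3*√(-999 + 367/132) = -3*√(-131501/132) = -3*I*√4339533/66 = -I*√4339533/22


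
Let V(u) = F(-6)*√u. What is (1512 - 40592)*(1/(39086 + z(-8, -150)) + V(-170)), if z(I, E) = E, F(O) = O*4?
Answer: -4885/4867 + 937920*I*√170 ≈ -1.0037 + 1.2229e+7*I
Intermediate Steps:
F(O) = 4*O
V(u) = -24*√u (V(u) = (4*(-6))*√u = -24*√u)
(1512 - 40592)*(1/(39086 + z(-8, -150)) + V(-170)) = (1512 - 40592)*(1/(39086 - 150) - 24*I*√170) = -39080*(1/38936 - 24*I*√170) = -4885/4867 + 937920*I*√170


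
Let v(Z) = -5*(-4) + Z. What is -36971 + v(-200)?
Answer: -37151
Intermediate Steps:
v(Z) = 20 + Z
-36971 + v(-200) = -36971 + (20 - 200) = -36971 - 180 = -37151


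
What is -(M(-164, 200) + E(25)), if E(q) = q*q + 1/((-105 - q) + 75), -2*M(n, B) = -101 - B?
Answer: -85303/110 ≈ -775.48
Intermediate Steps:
M(n, B) = 101/2 + B/2 (M(n, B) = -(-101 - B)/2 = 101/2 + B/2)
E(q) = q**2 + 1/(-30 - q)
-(M(-164, 200) + E(25)) = -((101/2 + (1/2)*200) + (-1 + 25**3 + 30*25**2)/(30 + 25)) = -((101/2 + 100) + (-1 + 15625 + 30*625)/55) = -(301/2 + (-1 + 15625 + 18750)/55) = -(301/2 + (1/55)*34374) = -(301/2 + 34374/55) = -1*85303/110 = -85303/110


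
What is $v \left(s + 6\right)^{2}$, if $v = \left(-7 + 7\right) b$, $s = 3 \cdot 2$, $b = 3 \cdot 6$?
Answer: $0$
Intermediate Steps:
$b = 18$
$s = 6$
$v = 0$ ($v = \left(-7 + 7\right) 18 = 0 \cdot 18 = 0$)
$v \left(s + 6\right)^{2} = 0 \left(6 + 6\right)^{2} = 0 \cdot 12^{2} = 0 \cdot 144 = 0$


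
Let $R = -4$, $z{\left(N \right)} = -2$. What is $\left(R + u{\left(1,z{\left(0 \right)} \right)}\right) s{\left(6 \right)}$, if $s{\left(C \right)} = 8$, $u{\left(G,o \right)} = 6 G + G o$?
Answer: $0$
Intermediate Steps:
$\left(R + u{\left(1,z{\left(0 \right)} \right)}\right) s{\left(6 \right)} = \left(-4 + 1 \left(6 - 2\right)\right) 8 = \left(-4 + 1 \cdot 4\right) 8 = \left(-4 + 4\right) 8 = 0 \cdot 8 = 0$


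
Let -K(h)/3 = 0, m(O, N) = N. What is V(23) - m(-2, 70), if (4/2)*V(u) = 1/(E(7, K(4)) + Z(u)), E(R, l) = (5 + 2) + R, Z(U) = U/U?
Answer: -2099/30 ≈ -69.967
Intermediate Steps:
Z(U) = 1
K(h) = 0 (K(h) = -3*0 = 0)
E(R, l) = 7 + R
V(u) = 1/30 (V(u) = 1/(2*((7 + 7) + 1)) = 1/(2*(14 + 1)) = (½)/15 = (½)*(1/15) = 1/30)
V(23) - m(-2, 70) = 1/30 - 1*70 = 1/30 - 70 = -2099/30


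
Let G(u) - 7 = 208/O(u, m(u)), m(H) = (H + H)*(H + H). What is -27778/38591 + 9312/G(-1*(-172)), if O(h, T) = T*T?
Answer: 314345849996373862/236427429810355 ≈ 1329.6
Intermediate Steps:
m(H) = 4*H² (m(H) = (2*H)*(2*H) = 4*H²)
O(h, T) = T²
G(u) = 7 + 13/u⁴ (G(u) = 7 + 208/((4*u²)²) = 7 + 208/((16*u⁴)) = 7 + 208*(1/(16*u⁴)) = 7 + 13/u⁴)
-27778/38591 + 9312/G(-1*(-172)) = -27778/38591 + 9312/(7 + 13/(-1*(-172))⁴) = -27778*1/38591 + 9312/(7 + 13/172⁴) = -27778/38591 + 9312/(7 + 13*(1/875213056)) = -27778/38591 + 9312/(7 + 13/875213056) = -27778/38591 + 9312/(6126491405/875213056) = -27778/38591 + 9312*(875213056/6126491405) = -27778/38591 + 8149983977472/6126491405 = 314345849996373862/236427429810355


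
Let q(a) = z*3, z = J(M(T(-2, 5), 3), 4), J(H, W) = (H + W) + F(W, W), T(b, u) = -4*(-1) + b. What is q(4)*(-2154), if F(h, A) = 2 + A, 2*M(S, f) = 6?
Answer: -84006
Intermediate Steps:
T(b, u) = 4 + b
M(S, f) = 3 (M(S, f) = (1/2)*6 = 3)
J(H, W) = 2 + H + 2*W (J(H, W) = (H + W) + (2 + W) = 2 + H + 2*W)
z = 13 (z = 2 + 3 + 2*4 = 2 + 3 + 8 = 13)
q(a) = 39 (q(a) = 13*3 = 39)
q(4)*(-2154) = 39*(-2154) = -84006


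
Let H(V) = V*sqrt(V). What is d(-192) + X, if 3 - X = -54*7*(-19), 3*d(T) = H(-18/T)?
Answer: -7179 + sqrt(6)/256 ≈ -7179.0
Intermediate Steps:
H(V) = V**(3/2)
d(T) = 18*sqrt(2)*(-1/T)**(3/2) (d(T) = (-18/T)**(3/2)/3 = (54*sqrt(2)*(-1/T)**(3/2))/3 = 18*sqrt(2)*(-1/T)**(3/2))
X = -7179 (X = 3 - (-54*7)*(-19) = 3 - (-378)*(-19) = 3 - 1*7182 = 3 - 7182 = -7179)
d(-192) + X = 18*sqrt(2)*(-1/(-192))**(3/2) - 7179 = 18*sqrt(2)*(-1*(-1/192))**(3/2) - 7179 = 18*sqrt(2)*(1/192)**(3/2) - 7179 = 18*sqrt(2)*(sqrt(3)/4608) - 7179 = sqrt(6)/256 - 7179 = -7179 + sqrt(6)/256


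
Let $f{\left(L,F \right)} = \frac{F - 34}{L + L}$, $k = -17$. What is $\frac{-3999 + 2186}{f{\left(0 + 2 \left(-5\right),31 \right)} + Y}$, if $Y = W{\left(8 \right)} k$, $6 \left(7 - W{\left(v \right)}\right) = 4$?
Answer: $\frac{108780}{6451} \approx 16.862$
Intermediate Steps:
$W{\left(v \right)} = \frac{19}{3}$ ($W{\left(v \right)} = 7 - \frac{2}{3} = \frac{19}{3}$)
$f{\left(L,F \right)} = \frac{-34 + F}{2 L}$
$Y = - \frac{323}{3}$ ($Y = \frac{19}{3} \left(-17\right) = - \frac{323}{3} \approx -107.67$)
$\frac{-3999 + 2186}{f{\left(0 + 2 \left(-5\right),31 \right)} + Y} = \frac{-3999 + 2186}{\frac{-34 + 31}{2 \left(0 + 2 \left(-5\right)\right)} - \frac{323}{3}} = - \frac{1813}{\frac{1}{2} \frac{1}{0 - 10} \left(-3\right) - \frac{323}{3}} = - \frac{1813}{\frac{1}{2} \frac{1}{-10} \left(-3\right) - \frac{323}{3}} = - \frac{1813}{\frac{1}{2} \left(- \frac{1}{10}\right) \left(-3\right) - \frac{323}{3}} = - \frac{1813}{\frac{3}{20} - \frac{323}{3}} = - \frac{1813}{- \frac{6451}{60}} = \left(-1813\right) \left(- \frac{60}{6451}\right) = \frac{108780}{6451}$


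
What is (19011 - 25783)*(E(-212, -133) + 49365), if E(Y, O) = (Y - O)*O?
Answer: -405453184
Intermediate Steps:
E(Y, O) = O*(Y - O)
(19011 - 25783)*(E(-212, -133) + 49365) = (19011 - 25783)*(-133*(-212 - 1*(-133)) + 49365) = -6772*(-133*(-212 + 133) + 49365) = -6772*(-133*(-79) + 49365) = -6772*(10507 + 49365) = -6772*59872 = -405453184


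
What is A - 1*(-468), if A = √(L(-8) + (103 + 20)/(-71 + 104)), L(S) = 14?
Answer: 468 + √2145/11 ≈ 472.21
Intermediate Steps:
A = √2145/11 (A = √(14 + (103 + 20)/(-71 + 104)) = √(14 + 123/33) = √(14 + 123*(1/33)) = √(14 + 41/11) = √(195/11) = √2145/11 ≈ 4.2104)
A - 1*(-468) = √2145/11 - 1*(-468) = √2145/11 + 468 = 468 + √2145/11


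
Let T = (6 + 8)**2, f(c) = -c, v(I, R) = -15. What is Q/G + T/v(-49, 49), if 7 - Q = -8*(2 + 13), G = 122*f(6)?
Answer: -16153/1220 ≈ -13.240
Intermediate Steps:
T = 196 (T = 14**2 = 196)
G = -732 (G = 122*(-1*6) = 122*(-6) = -732)
Q = 127 (Q = 7 - (-8)*(2 + 13) = 7 - (-8)*15 = 7 - 1*(-120) = 7 + 120 = 127)
Q/G + T/v(-49, 49) = 127/(-732) + 196/(-15) = 127*(-1/732) + 196*(-1/15) = -127/732 - 196/15 = -16153/1220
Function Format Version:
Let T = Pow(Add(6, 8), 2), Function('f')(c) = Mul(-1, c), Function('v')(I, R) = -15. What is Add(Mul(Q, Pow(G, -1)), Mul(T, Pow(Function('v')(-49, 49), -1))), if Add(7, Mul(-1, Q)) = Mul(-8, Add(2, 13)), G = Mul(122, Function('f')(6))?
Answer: Rational(-16153, 1220) ≈ -13.240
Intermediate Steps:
T = 196 (T = Pow(14, 2) = 196)
G = -732 (G = Mul(122, Mul(-1, 6)) = Mul(122, -6) = -732)
Q = 127 (Q = Add(7, Mul(-1, Mul(-8, Add(2, 13)))) = Add(7, Mul(-1, Mul(-8, 15))) = Add(7, Mul(-1, -120)) = Add(7, 120) = 127)
Add(Mul(Q, Pow(G, -1)), Mul(T, Pow(Function('v')(-49, 49), -1))) = Add(Mul(127, Pow(-732, -1)), Mul(196, Pow(-15, -1))) = Add(Mul(127, Rational(-1, 732)), Mul(196, Rational(-1, 15))) = Add(Rational(-127, 732), Rational(-196, 15)) = Rational(-16153, 1220)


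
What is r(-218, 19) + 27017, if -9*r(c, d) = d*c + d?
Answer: 247276/9 ≈ 27475.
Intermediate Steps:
r(c, d) = -d/9 - c*d/9 (r(c, d) = -(d*c + d)/9 = -(c*d + d)/9 = -(d + c*d)/9 = -d/9 - c*d/9)
r(-218, 19) + 27017 = -⅑*19*(1 - 218) + 27017 = -⅑*19*(-217) + 27017 = 4123/9 + 27017 = 247276/9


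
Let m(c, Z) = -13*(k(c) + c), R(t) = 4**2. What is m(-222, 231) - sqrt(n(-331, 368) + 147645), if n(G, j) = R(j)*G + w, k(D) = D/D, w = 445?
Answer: 2873 - 3*sqrt(15866) ≈ 2495.1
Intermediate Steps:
k(D) = 1
R(t) = 16
m(c, Z) = -13 - 13*c (m(c, Z) = -13*(1 + c) = -13 - 13*c)
n(G, j) = 445 + 16*G (n(G, j) = 16*G + 445 = 445 + 16*G)
m(-222, 231) - sqrt(n(-331, 368) + 147645) = (-13 - 13*(-222)) - sqrt((445 + 16*(-331)) + 147645) = (-13 + 2886) - sqrt((445 - 5296) + 147645) = 2873 - sqrt(-4851 + 147645) = 2873 - sqrt(142794) = 2873 - 3*sqrt(15866)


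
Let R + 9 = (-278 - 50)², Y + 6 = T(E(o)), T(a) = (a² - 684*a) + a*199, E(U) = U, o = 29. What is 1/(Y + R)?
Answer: 1/94345 ≈ 1.0599e-5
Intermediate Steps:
T(a) = a² - 485*a (T(a) = (a² - 684*a) + 199*a = a² - 485*a)
Y = -13230 (Y = -6 + 29*(-485 + 29) = -6 + 29*(-456) = -6 - 13224 = -13230)
R = 107575 (R = -9 + (-278 - 50)² = -9 + (-328)² = -9 + 107584 = 107575)
1/(Y + R) = 1/(-13230 + 107575) = 1/94345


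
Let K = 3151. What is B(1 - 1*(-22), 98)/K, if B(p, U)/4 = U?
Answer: 392/3151 ≈ 0.12440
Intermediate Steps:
B(p, U) = 4*U
B(1 - 1*(-22), 98)/K = (4*98)/3151 = 392*(1/3151) = 392/3151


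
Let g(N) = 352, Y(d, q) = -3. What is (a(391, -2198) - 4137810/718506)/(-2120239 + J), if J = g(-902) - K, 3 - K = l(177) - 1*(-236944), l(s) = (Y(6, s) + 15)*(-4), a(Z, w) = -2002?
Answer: 240431137/225490414494 ≈ 0.0010663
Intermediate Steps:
l(s) = -48 (l(s) = (-3 + 15)*(-4) = 12*(-4) = -48)
K = -236893 (K = 3 - (-48 - 1*(-236944)) = 3 - (-48 + 236944) = 3 - 1*236896 = 3 - 236896 = -236893)
J = 237245 (J = 352 - 1*(-236893) = 352 + 236893 = 237245)
(a(391, -2198) - 4137810/718506)/(-2120239 + J) = (-2002 - 4137810/718506)/(-2120239 + 237245) = (-2002 - 4137810*1/718506)/(-1882994) = (-2002 - 689635/119751)*(-1/1882994) = -240431137/119751*(-1/1882994) = 240431137/225490414494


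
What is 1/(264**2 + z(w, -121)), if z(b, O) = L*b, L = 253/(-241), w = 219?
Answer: 241/16741329 ≈ 1.4396e-5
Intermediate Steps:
L = -253/241 (L = 253*(-1/241) = -253/241 ≈ -1.0498)
z(b, O) = -253*b/241
1/(264**2 + z(w, -121)) = 1/(264**2 - 253/241*219) = 1/(69696 - 55407/241) = 1/(16741329/241) = 241/16741329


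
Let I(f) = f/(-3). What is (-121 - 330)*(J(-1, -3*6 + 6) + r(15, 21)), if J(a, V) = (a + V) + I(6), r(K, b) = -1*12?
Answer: 12177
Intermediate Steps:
r(K, b) = -12
I(f) = -f/3 (I(f) = f*(-⅓) = -f/3)
J(a, V) = -2 + V + a (J(a, V) = (a + V) - ⅓*6 = (V + a) - 2 = -2 + V + a)
(-121 - 330)*(J(-1, -3*6 + 6) + r(15, 21)) = (-121 - 330)*((-2 + (-3*6 + 6) - 1) - 12) = -451*((-2 + (-18 + 6) - 1) - 12) = -451*((-2 - 12 - 1) - 12) = -451*(-15 - 12) = -451*(-27) = 12177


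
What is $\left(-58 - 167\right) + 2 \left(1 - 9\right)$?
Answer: $-241$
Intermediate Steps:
$\left(-58 - 167\right) + 2 \left(1 - 9\right) = -225 + 2 \left(-8\right) = -225 - 16 = -241$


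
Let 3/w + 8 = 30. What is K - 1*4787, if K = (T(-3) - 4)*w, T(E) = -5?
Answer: -105341/22 ≈ -4788.2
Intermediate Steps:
w = 3/22 (w = 3/(-8 + 30) = 3/22 ≈ 0.13636)
K = -27/22 (K = (-5 - 4)*(3/22) = -9*3/22 = -27/22 ≈ -1.2273)
K - 1*4787 = -27/22 - 1*4787 = -27/22 - 4787 = -105341/22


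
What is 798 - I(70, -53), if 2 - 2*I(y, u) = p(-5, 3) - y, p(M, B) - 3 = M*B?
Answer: 756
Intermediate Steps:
p(M, B) = 3 + B*M (p(M, B) = 3 + M*B = 3 + B*M)
I(y, u) = 7 + y/2 (I(y, u) = 1 - ((3 + 3*(-5)) - y)/2 = 1 - ((3 - 15) - y)/2 = 1 - (-12 - y)/2 = 1 + (6 + y/2) = 7 + y/2)
798 - I(70, -53) = 798 - (7 + (½)*70) = 798 - (7 + 35) = 798 - 1*42 = 798 - 42 = 756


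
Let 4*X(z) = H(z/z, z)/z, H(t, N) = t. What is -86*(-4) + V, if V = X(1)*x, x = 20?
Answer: 349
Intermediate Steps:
X(z) = 1/(4*z) (X(z) = ((z/z)/z)/4 = (1/z)/4 = 1/(4*z))
V = 5 (V = ((1/4)/1)*20 = ((1/4)*1)*20 = (1/4)*20 = 5)
-86*(-4) + V = -86*(-4) + 5 = 344 + 5 = 349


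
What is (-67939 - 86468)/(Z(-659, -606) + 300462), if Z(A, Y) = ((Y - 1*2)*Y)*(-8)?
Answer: 51469/882374 ≈ 0.058330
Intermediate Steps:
Z(A, Y) = -8*Y*(-2 + Y) (Z(A, Y) = ((Y - 2)*Y)*(-8) = ((-2 + Y)*Y)*(-8) = (Y*(-2 + Y))*(-8) = -8*Y*(-2 + Y))
(-67939 - 86468)/(Z(-659, -606) + 300462) = (-67939 - 86468)/(8*(-606)*(2 - 1*(-606)) + 300462) = -154407/(8*(-606)*(2 + 606) + 300462) = -154407/(8*(-606)*608 + 300462) = -154407/(-2947584 + 300462) = -154407/(-2647122) = -154407*(-1/2647122) = 51469/882374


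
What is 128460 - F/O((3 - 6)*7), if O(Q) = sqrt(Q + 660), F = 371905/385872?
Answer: 128460 - 371905*sqrt(71)/82190736 ≈ 1.2846e+5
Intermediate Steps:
F = 371905/385872 (F = 371905*(1/385872) = 371905/385872 ≈ 0.96380)
O(Q) = sqrt(660 + Q)
128460 - F/O((3 - 6)*7) = 128460 - 371905/(385872*(sqrt(660 + (3 - 6)*7))) = 128460 - 371905/(385872*(sqrt(660 - 3*7))) = 128460 - 371905/(385872*(sqrt(660 - 21))) = 128460 - 371905/(385872*(sqrt(639))) = 128460 - 371905/(385872*(3*sqrt(71))) = 128460 - 371905*sqrt(71)/213/385872 = 128460 - 371905*sqrt(71)/82190736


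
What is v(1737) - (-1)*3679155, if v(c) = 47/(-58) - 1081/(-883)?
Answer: 188424265367/51214 ≈ 3.6792e+6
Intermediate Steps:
v(c) = 21197/51214 (v(c) = 47*(-1/58) - 1081*(-1/883) = -47/58 + 1081/883 = 21197/51214)
v(1737) - (-1)*3679155 = 21197/51214 - (-1)*3679155 = 21197/51214 - 1*(-3679155) = 21197/51214 + 3679155 = 188424265367/51214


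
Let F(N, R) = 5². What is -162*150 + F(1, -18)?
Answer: -24275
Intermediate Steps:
F(N, R) = 25
-162*150 + F(1, -18) = -162*150 + 25 = -24300 + 25 = -24275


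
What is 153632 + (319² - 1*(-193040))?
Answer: 448433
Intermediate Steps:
153632 + (319² - 1*(-193040)) = 153632 + (101761 + 193040) = 153632 + 294801 = 448433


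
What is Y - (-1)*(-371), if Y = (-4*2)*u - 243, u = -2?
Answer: -598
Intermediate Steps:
Y = -227 (Y = -4*2*(-2) - 243 = -8*(-2) - 243 = 16 - 243 = -227)
Y - (-1)*(-371) = -227 - (-1)*(-371) = -227 - 1*371 = -227 - 371 = -598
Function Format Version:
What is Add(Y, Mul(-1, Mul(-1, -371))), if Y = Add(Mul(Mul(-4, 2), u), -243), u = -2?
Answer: -598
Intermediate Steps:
Y = -227 (Y = Add(Mul(Mul(-4, 2), -2), -243) = Add(Mul(-8, -2), -243) = Add(16, -243) = -227)
Add(Y, Mul(-1, Mul(-1, -371))) = Add(-227, Mul(-1, Mul(-1, -371))) = Add(-227, Mul(-1, 371)) = Add(-227, -371) = -598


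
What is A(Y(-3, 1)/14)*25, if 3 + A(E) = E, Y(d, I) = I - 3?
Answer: -550/7 ≈ -78.571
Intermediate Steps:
Y(d, I) = -3 + I
A(E) = -3 + E
A(Y(-3, 1)/14)*25 = (-3 + (-3 + 1)/14)*25 = (-3 - 2*1/14)*25 = (-3 - ⅐)*25 = -22/7*25 = -550/7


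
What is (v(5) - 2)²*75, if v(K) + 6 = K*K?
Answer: 21675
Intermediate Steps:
v(K) = -6 + K² (v(K) = -6 + K*K = -6 + K²)
(v(5) - 2)²*75 = ((-6 + 5²) - 2)²*75 = ((-6 + 25) - 2)²*75 = (19 - 2)²*75 = 17²*75 = 289*75 = 21675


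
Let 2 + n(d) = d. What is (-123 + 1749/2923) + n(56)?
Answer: -199938/2923 ≈ -68.402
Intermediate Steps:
n(d) = -2 + d
(-123 + 1749/2923) + n(56) = (-123 + 1749/2923) + (-2 + 56) = (-123 + 1749*(1/2923)) + 54 = (-123 + 1749/2923) + 54 = -357780/2923 + 54 = -199938/2923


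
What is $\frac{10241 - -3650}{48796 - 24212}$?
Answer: $\frac{13891}{24584} \approx 0.56504$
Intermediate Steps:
$\frac{10241 - -3650}{48796 - 24212} = \frac{10241 + \left(3658 - 8\right)}{24584} = \left(10241 + 3650\right) \frac{1}{24584} = 13891 \cdot \frac{1}{24584} = \frac{13891}{24584}$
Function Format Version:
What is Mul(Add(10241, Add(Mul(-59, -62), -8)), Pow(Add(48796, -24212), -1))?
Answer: Rational(13891, 24584) ≈ 0.56504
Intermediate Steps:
Mul(Add(10241, Add(Mul(-59, -62), -8)), Pow(Add(48796, -24212), -1)) = Mul(Add(10241, Add(3658, -8)), Pow(24584, -1)) = Mul(Add(10241, 3650), Rational(1, 24584)) = Mul(13891, Rational(1, 24584)) = Rational(13891, 24584)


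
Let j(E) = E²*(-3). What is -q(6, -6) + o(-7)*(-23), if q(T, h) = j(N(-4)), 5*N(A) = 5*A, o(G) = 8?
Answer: -136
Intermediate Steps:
N(A) = A (N(A) = (5*A)/5 = A)
j(E) = -3*E²
q(T, h) = -48 (q(T, h) = -3*(-4)² = -3*16 = -48)
-q(6, -6) + o(-7)*(-23) = -1*(-48) + 8*(-23) = 48 - 184 = -136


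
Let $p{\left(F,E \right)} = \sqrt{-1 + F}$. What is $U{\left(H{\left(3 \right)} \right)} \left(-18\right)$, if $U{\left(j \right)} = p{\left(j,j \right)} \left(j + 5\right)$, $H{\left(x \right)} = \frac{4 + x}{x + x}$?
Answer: $- \frac{37 \sqrt{6}}{2} \approx -45.316$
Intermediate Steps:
$H{\left(x \right)} = \frac{4 + x}{2 x}$
$U{\left(j \right)} = \sqrt{-1 + j} \left(5 + j\right)$ ($U{\left(j \right)} = \sqrt{-1 + j} \left(j + 5\right) = \sqrt{-1 + j} \left(5 + j\right)$)
$U{\left(H{\left(3 \right)} \right)} \left(-18\right) = \sqrt{-1 + \frac{4 + 3}{2 \cdot 3}} \left(5 + \frac{4 + 3}{2 \cdot 3}\right) \left(-18\right) = \sqrt{-1 + \frac{1}{2} \cdot \frac{1}{3} \cdot 7} \left(5 + \frac{1}{2} \cdot \frac{1}{3} \cdot 7\right) \left(-18\right) = \sqrt{-1 + \frac{7}{6}} \left(5 + \frac{7}{6}\right) \left(-18\right) = \sqrt{\frac{1}{6}} \cdot \frac{37}{6} \left(-18\right) = \frac{\sqrt{6}}{6} \cdot \frac{37}{6} \left(-18\right) = \frac{37 \sqrt{6}}{36} \left(-18\right) = - \frac{37 \sqrt{6}}{2}$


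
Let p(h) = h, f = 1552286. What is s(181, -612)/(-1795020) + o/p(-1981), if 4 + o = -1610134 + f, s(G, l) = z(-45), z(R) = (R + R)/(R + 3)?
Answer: 6923032853/237062308 ≈ 29.203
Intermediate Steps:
z(R) = 2*R/(3 + R) (z(R) = (2*R)/(3 + R) = 2*R/(3 + R))
s(G, l) = 15/7 (s(G, l) = 2*(-45)/(3 - 45) = 2*(-45)/(-42) = 2*(-45)*(-1/42) = 15/7)
o = -57852 (o = -4 + (-1610134 + 1552286) = -4 - 57848 = -57852)
s(181, -612)/(-1795020) + o/p(-1981) = (15/7)/(-1795020) - 57852/(-1981) = (15/7)*(-1/1795020) - 57852*(-1/1981) = -1/837676 + 57852/1981 = 6923032853/237062308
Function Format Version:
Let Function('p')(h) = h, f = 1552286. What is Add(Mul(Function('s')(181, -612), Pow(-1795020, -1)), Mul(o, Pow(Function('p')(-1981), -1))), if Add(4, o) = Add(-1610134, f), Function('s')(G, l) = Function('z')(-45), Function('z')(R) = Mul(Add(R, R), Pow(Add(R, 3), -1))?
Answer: Rational(6923032853, 237062308) ≈ 29.203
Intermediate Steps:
Function('z')(R) = Mul(2, R, Pow(Add(3, R), -1)) (Function('z')(R) = Mul(Mul(2, R), Pow(Add(3, R), -1)) = Mul(2, R, Pow(Add(3, R), -1)))
Function('s')(G, l) = Rational(15, 7) (Function('s')(G, l) = Mul(2, -45, Pow(Add(3, -45), -1)) = Mul(2, -45, Pow(-42, -1)) = Mul(2, -45, Rational(-1, 42)) = Rational(15, 7))
o = -57852 (o = Add(-4, Add(-1610134, 1552286)) = Add(-4, -57848) = -57852)
Add(Mul(Function('s')(181, -612), Pow(-1795020, -1)), Mul(o, Pow(Function('p')(-1981), -1))) = Add(Mul(Rational(15, 7), Pow(-1795020, -1)), Mul(-57852, Pow(-1981, -1))) = Add(Mul(Rational(15, 7), Rational(-1, 1795020)), Mul(-57852, Rational(-1, 1981))) = Add(Rational(-1, 837676), Rational(57852, 1981)) = Rational(6923032853, 237062308)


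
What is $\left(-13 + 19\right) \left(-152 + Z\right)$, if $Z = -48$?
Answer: $-1200$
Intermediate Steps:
$\left(-13 + 19\right) \left(-152 + Z\right) = \left(-13 + 19\right) \left(-152 - 48\right) = 6 \left(-200\right) = -1200$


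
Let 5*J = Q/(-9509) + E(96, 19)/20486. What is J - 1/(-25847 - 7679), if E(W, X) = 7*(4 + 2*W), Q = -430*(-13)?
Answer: -1700461177661/16327277161810 ≈ -0.10415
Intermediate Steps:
Q = 5590
E(W, X) = 28 + 14*W
J = -50735196/487003435 (J = (5590/(-9509) + (28 + 14*96)/20486)/5 = (5590*(-1/9509) + (28 + 1344)*(1/20486))/5 = (-5590/9509 + 1372*(1/20486))/5 = (-5590/9509 + 686/10243)/5 = (⅕)*(-50735196/97400687) = -50735196/487003435 ≈ -0.10418)
J - 1/(-25847 - 7679) = -50735196/487003435 - 1/(-25847 - 7679) = -50735196/487003435 - 1/(-33526) = -50735196/487003435 - 1*(-1/33526) = -50735196/487003435 + 1/33526 = -1700461177661/16327277161810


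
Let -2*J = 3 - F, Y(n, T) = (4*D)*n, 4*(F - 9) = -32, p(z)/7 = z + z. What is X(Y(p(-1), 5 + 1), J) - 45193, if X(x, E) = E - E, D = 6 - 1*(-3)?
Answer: -45193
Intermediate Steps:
D = 9 (D = 6 + 3 = 9)
p(z) = 14*z (p(z) = 7*(z + z) = 7*(2*z) = 14*z)
F = 1 (F = 9 + (1/4)*(-32) = 9 - 8 = 1)
Y(n, T) = 36*n (Y(n, T) = (4*9)*n = 36*n)
J = -1 (J = -(3 - 1*1)/2 = -(3 - 1)/2 = -1/2*2 = -1)
X(x, E) = 0
X(Y(p(-1), 5 + 1), J) - 45193 = 0 - 45193 = -45193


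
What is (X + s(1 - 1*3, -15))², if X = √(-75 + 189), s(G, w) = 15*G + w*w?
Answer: (195 + √114)² ≈ 42303.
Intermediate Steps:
s(G, w) = w² + 15*G (s(G, w) = 15*G + w² = w² + 15*G)
X = √114 ≈ 10.677
(X + s(1 - 1*3, -15))² = (√114 + ((-15)² + 15*(1 - 1*3)))² = (√114 + (225 + 15*(1 - 3)))² = (√114 + (225 + 15*(-2)))² = (√114 + (225 - 30))² = (√114 + 195)² = (195 + √114)²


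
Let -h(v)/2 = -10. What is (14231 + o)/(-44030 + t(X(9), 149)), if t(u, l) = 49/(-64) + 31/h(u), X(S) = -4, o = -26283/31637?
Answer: -144063956480/445744734313 ≈ -0.32320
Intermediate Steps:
o = -26283/31637 (o = -26283*1/31637 = -26283/31637 ≈ -0.83077)
h(v) = 20 (h(v) = -2*(-10) = 20)
t(u, l) = 251/320 (t(u, l) = 49/(-64) + 31/20 = 49*(-1/64) + 31*(1/20) = -49/64 + 31/20 = 251/320)
(14231 + o)/(-44030 + t(X(9), 149)) = (14231 - 26283/31637)/(-44030 + 251/320) = 450199864/(31637*(-14089349/320)) = (450199864/31637)*(-320/14089349) = -144063956480/445744734313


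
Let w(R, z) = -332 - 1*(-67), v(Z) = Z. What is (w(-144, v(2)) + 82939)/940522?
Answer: 41337/470261 ≈ 0.087902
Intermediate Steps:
w(R, z) = -265 (w(R, z) = -332 + 67 = -265)
(w(-144, v(2)) + 82939)/940522 = (-265 + 82939)/940522 = 82674*(1/940522) = 41337/470261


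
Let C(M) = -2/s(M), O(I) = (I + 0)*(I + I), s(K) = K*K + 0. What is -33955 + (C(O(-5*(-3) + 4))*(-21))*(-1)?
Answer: -8850099131/260642 ≈ -33955.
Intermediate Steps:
s(K) = K² (s(K) = K² + 0 = K²)
O(I) = 2*I² (O(I) = I*(2*I) = 2*I²)
C(M) = -2/M²
-33955 + (C(O(-5*(-3) + 4))*(-21))*(-1) = -33955 + (-2*1/(4*(-5*(-3) + 4)⁴)*(-21))*(-1) = -33955 + (-2*1/(4*(15 + 4)⁴)*(-21))*(-1) = -33955 + (-2/(2*19²)²*(-21))*(-1) = -33955 + (-2/(2*361)²*(-21))*(-1) = -33955 + (-2/722²*(-21))*(-1) = -33955 + (-2*1/521284*(-21))*(-1) = -33955 - 1/260642*(-21)*(-1) = -33955 + (21/260642)*(-1) = -33955 - 21/260642 = -8850099131/260642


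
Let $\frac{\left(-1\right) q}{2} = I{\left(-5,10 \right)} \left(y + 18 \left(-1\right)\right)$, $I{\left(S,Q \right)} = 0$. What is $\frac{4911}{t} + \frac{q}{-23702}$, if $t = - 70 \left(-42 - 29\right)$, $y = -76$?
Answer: $\frac{4911}{4970} \approx 0.98813$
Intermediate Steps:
$t = 4970$ ($t = \left(-70\right) \left(-71\right) = 4970$)
$q = 0$ ($q = - 2 \cdot 0 \left(-76 + 18 \left(-1\right)\right) = - 2 \cdot 0 \left(-76 - 18\right) = - 2 \cdot 0 \left(-94\right) = \left(-2\right) 0 = 0$)
$\frac{4911}{t} + \frac{q}{-23702} = \frac{4911}{4970} + \frac{0}{-23702} = 4911 \cdot \frac{1}{4970} + 0 \left(- \frac{1}{23702}\right) = \frac{4911}{4970} + 0 = \frac{4911}{4970}$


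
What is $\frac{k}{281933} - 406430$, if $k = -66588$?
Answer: $- \frac{114586095778}{281933} \approx -4.0643 \cdot 10^{5}$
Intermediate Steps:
$\frac{k}{281933} - 406430 = - \frac{66588}{281933} - 406430 = - \frac{114586095778}{281933}$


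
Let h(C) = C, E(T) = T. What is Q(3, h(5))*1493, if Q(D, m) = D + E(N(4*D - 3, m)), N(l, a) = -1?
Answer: 2986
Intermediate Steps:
Q(D, m) = -1 + D (Q(D, m) = D - 1 = -1 + D)
Q(3, h(5))*1493 = (-1 + 3)*1493 = 2*1493 = 2986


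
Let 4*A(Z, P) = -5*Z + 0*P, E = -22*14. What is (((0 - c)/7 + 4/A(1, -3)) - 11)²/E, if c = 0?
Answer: -5041/7700 ≈ -0.65468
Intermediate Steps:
E = -308
A(Z, P) = -5*Z/4 (A(Z, P) = (-5*Z + 0*P)/4 = (-5*Z + 0)/4 = (-5*Z)/4 = -5*Z/4)
(((0 - c)/7 + 4/A(1, -3)) - 11)²/E = (((0 - 1*0)/7 + 4/((-5/4*1))) - 11)²/(-308) = (((0 + 0)*(⅐) + 4/(-5/4)) - 11)²*(-1/308) = ((0*(⅐) + 4*(-⅘)) - 11)²*(-1/308) = ((0 - 16/5) - 11)²*(-1/308) = (-16/5 - 11)²*(-1/308) = (-71/5)²*(-1/308) = (5041/25)*(-1/308) = -5041/7700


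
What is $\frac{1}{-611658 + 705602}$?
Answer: $\frac{1}{93944} \approx 1.0645 \cdot 10^{-5}$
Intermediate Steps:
$\frac{1}{-611658 + 705602} = \frac{1}{93944}$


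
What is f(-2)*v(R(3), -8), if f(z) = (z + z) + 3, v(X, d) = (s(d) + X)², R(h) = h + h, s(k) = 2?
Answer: -64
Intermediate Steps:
R(h) = 2*h
v(X, d) = (2 + X)²
f(z) = 3 + 2*z (f(z) = 2*z + 3 = 3 + 2*z)
f(-2)*v(R(3), -8) = (3 + 2*(-2))*(2 + 2*3)² = (3 - 4)*(2 + 6)² = -1*8² = -1*64 = -64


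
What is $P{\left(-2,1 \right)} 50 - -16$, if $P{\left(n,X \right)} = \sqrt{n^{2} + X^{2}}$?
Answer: $16 + 50 \sqrt{5} \approx 127.8$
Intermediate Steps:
$P{\left(n,X \right)} = \sqrt{X^{2} + n^{2}}$
$P{\left(-2,1 \right)} 50 - -16 = \sqrt{1^{2} + \left(-2\right)^{2}} \cdot 50 - -16 = \sqrt{1 + 4} \cdot 50 + \left(-6 + 22\right) = \sqrt{5} \cdot 50 + 16 = 50 \sqrt{5} + 16 = 16 + 50 \sqrt{5}$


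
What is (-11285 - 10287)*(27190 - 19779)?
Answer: -159870092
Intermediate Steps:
(-11285 - 10287)*(27190 - 19779) = -21572*7411 = -159870092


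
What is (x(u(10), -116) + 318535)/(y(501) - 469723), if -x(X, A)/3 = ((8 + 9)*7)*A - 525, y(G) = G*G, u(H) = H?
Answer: -1519/919 ≈ -1.6529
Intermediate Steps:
y(G) = G²
x(X, A) = 1575 - 357*A (x(X, A) = -3*(((8 + 9)*7)*A - 525) = -3*((17*7)*A - 525) = -3*(119*A - 525) = -3*(-525 + 119*A) = 1575 - 357*A)
(x(u(10), -116) + 318535)/(y(501) - 469723) = ((1575 - 357*(-116)) + 318535)/(501² - 469723) = ((1575 + 41412) + 318535)/(251001 - 469723) = (42987 + 318535)/(-218722) = 361522*(-1/218722) = -1519/919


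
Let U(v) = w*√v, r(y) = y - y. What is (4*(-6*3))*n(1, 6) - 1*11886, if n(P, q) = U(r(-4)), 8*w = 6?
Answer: -11886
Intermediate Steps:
w = ¾ (w = (⅛)*6 = ¾ ≈ 0.75000)
r(y) = 0
U(v) = 3*√v/4
n(P, q) = 0 (n(P, q) = 3*√0/4 = (¾)*0 = 0)
(4*(-6*3))*n(1, 6) - 1*11886 = (4*(-6*3))*0 - 1*11886 = (4*(-18))*0 - 11886 = -72*0 - 11886 = 0 - 11886 = -11886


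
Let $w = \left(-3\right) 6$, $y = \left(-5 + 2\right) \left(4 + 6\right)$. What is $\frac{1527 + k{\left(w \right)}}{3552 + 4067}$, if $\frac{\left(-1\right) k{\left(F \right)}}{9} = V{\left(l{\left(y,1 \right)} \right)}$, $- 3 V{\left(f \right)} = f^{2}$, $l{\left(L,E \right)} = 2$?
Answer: $\frac{81}{401} \approx 0.20199$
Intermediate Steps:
$y = -30$ ($y = \left(-3\right) 10 = -30$)
$w = -18$
$V{\left(f \right)} = - \frac{f^{2}}{3}$
$k{\left(F \right)} = 12$ ($k{\left(F \right)} = - 9 \left(- \frac{2^{2}}{3}\right) = - 9 \left(\left(- \frac{1}{3}\right) 4\right) = \left(-9\right) \left(- \frac{4}{3}\right) = 12$)
$\frac{1527 + k{\left(w \right)}}{3552 + 4067} = \frac{1527 + 12}{3552 + 4067} = \frac{1539}{7619} = 1539 \cdot \frac{1}{7619} = \frac{81}{401}$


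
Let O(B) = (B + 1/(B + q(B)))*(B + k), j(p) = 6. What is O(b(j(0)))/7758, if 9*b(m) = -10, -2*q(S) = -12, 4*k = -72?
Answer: 15437/6912378 ≈ 0.0022332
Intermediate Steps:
k = -18 (k = (¼)*(-72) = -18)
q(S) = 6 (q(S) = -½*(-12) = 6)
b(m) = -10/9 (b(m) = (⅑)*(-10) = -10/9)
O(B) = (-18 + B)*(B + 1/(6 + B)) (O(B) = (B + 1/(B + 6))*(B - 18) = (B + 1/(6 + B))*(-18 + B) = (-18 + B)*(B + 1/(6 + B)))
O(b(j(0)))/7758 = ((-18 + (-10/9)³ - 107*(-10/9) - 12*(-10/9)²)/(6 - 10/9))/7758 = ((-18 - 1000/729 + 1070/9 - 12*100/81)/(44/9))*(1/7758) = (9*(-18 - 1000/729 + 1070/9 - 400/27)/44)*(1/7758) = ((9/44)*(61748/729))*(1/7758) = (15437/891)*(1/7758) = 15437/6912378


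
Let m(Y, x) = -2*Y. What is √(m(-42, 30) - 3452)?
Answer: 2*I*√842 ≈ 58.034*I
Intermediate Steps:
√(m(-42, 30) - 3452) = √(-2*(-42) - 3452) = √(84 - 3452) = √(-3368) = 2*I*√842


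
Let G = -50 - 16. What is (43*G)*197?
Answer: -559086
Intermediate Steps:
G = -66
(43*G)*197 = (43*(-66))*197 = -2838*197 = -559086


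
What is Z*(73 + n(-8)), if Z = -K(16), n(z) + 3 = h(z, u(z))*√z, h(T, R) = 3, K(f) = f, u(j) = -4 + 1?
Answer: -1120 - 96*I*√2 ≈ -1120.0 - 135.76*I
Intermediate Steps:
u(j) = -3
n(z) = -3 + 3*√z
Z = -16 (Z = -1*16 = -16)
Z*(73 + n(-8)) = -16*(73 + (-3 + 3*√(-8))) = -16*(73 + (-3 + 3*(2*I*√2))) = -16*(73 + (-3 + 6*I*√2)) = -16*(70 + 6*I*√2) = -1120 - 96*I*√2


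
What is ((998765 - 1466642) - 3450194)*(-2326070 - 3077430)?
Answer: 21171296648500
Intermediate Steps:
((998765 - 1466642) - 3450194)*(-2326070 - 3077430) = (-467877 - 3450194)*(-5403500) = -3918071*(-5403500) = 21171296648500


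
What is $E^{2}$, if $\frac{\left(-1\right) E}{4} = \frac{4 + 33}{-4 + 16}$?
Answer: $\frac{1369}{9} \approx 152.11$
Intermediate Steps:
$E = - \frac{37}{3}$ ($E = - 4 \frac{4 + 33}{-4 + 16} = - 4 \cdot \frac{37}{12} = - 4 \cdot 37 \cdot \frac{1}{12} = \left(-4\right) \frac{37}{12} = - \frac{37}{3} \approx -12.333$)
$E^{2} = \left(- \frac{37}{3}\right)^{2} = \frac{1369}{9}$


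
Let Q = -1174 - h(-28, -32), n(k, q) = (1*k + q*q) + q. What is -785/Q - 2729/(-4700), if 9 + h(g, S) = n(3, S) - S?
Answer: 2417867/2575600 ≈ 0.93876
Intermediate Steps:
n(k, q) = k + q + q² (n(k, q) = (k + q²) + q = k + q + q²)
h(g, S) = -6 + S² (h(g, S) = -9 + ((3 + S + S²) - S) = -9 + (3 + S²) = -6 + S²)
Q = -2192 (Q = -1174 - (-6 + (-32)²) = -1174 - (-6 + 1024) = -1174 - 1*1018 = -1174 - 1018 = -2192)
-785/Q - 2729/(-4700) = -785/(-2192) - 2729/(-4700) = -785*(-1/2192) - 2729*(-1/4700) = 785/2192 + 2729/4700 = 2417867/2575600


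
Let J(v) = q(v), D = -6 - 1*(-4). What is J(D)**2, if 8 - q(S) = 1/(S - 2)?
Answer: 1089/16 ≈ 68.063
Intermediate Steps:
q(S) = 8 - 1/(-2 + S) (q(S) = 8 - 1/(S - 2) = 8 - 1/(-2 + S))
D = -2 (D = -6 + 4 = -2)
J(v) = (-17 + 8*v)/(-2 + v)
J(D)**2 = ((-17 + 8*(-2))/(-2 - 2))**2 = ((-17 - 16)/(-4))**2 = (-1/4*(-33))**2 = (33/4)**2 = 1089/16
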